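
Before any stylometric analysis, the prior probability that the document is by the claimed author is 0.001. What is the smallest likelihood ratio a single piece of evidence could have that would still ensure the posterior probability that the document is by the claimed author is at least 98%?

Prior odds = 0.001/0.999 = 1/999.
Target odds = 0.98/0.02 = 49.
Required Bayes factor = 49 ÷ (1/999) = 48951.

48951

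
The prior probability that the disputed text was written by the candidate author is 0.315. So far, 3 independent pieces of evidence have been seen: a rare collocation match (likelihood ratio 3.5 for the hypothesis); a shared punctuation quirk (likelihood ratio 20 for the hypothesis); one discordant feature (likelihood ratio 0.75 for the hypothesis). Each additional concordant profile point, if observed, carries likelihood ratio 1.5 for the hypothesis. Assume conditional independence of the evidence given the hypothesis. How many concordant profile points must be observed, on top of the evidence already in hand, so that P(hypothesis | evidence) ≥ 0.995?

Prior odds = 0.315/0.685 = 63/137.
Combined Bayes factor of the evidence already in hand = 3.5 × 20 × 0.75 = 52.5.
Odds after that evidence = (63/137) × 52.5 = 6615/274.
Target odds = 0.995/0.005 = 199.
Need 1.5ⁿ ≥ 199 ÷ (6615/274) = 54526/6615.
1.5⁵ = 7.59375 falls short of 54526/6615 but 1.5⁶ = 11.390625 reaches it, so n = 6.

6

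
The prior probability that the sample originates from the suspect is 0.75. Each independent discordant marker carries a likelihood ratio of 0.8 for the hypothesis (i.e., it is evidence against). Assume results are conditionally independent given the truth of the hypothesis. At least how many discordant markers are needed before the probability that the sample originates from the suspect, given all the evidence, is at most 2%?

Prior odds: 0.75 ÷ 0.25 = 3.
Likelihood ratio per discordant marker = 0.8.
Target odds: 0.02 ÷ 0.98 = 1/49.
Require 0.8ⁿ ≤ 1/49 ÷ 3 = 1/147.
0.8²² ≈0.0073787 is still above 1/147 but 0.8²³ ≈0.00590296 is at or below it, so n = 23.

23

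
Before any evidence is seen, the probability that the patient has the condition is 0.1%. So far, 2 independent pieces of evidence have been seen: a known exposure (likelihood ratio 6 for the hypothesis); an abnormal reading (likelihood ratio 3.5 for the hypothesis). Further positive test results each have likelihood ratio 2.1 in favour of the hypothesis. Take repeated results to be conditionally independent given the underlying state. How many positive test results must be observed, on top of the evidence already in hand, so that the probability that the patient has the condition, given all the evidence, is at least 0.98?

Prior odds = 0.001/0.999 = 1/999.
Combined Bayes factor of the evidence already in hand = 6 × 3.5 = 21.
Odds after that evidence = (1/999) × 21 = 7/333.
Target odds = 0.98/0.02 = 49.
Need 2.1ⁿ ≥ 49 ÷ (7/333) = 2331.
2.1¹⁰ ≈1667.99 falls short of 2331 but 2.1¹¹ ≈3502.78 reaches it, so n = 11.

11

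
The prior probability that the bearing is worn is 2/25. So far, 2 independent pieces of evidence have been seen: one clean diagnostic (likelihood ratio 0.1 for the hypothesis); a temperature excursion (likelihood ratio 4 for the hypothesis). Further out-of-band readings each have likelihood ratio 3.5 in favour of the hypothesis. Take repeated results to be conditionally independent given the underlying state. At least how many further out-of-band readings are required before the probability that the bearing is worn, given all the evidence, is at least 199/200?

7

Prior odds = 0.08/0.92 = 2/23.
Combined Bayes factor of the evidence already in hand = 0.1 × 4 = 0.4.
Odds after that evidence = (2/23) × 0.4 = 4/115.
Target odds = 0.995/0.005 = 199.
Need 3.5ⁿ ≥ 199 ÷ (4/115) = 5721.25.
3.5⁶ = 1838.265625 falls short of 5721.25 but 3.5⁷ = 823543/128 reaches it, so n = 7.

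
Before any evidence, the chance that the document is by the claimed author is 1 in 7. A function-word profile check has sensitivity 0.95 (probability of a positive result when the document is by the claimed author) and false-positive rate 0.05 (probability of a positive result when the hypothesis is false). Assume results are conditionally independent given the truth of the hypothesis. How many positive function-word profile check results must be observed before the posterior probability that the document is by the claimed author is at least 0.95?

2

Prior odds = (1/7)/(6/7) = 1/6.
Likelihood ratio of a positive result = 0.95/0.05 = 19.
Target odds: 0.95 ÷ 0.05 = 19.
Require 19ⁿ ≥ 19 ÷ (1/6) = 114.
19¹ = 19 falls short of 114 but 19² = 361 reaches it, so n = 2.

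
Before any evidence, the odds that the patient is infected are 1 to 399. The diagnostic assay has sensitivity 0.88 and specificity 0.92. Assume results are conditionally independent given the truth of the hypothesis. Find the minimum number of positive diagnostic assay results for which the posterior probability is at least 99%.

Prior odds = 1/399.
False-positive rate = 1 − 0.92 = 0.08; likelihood ratio of a positive = 0.88/0.08 = 11.
Target odds: 0.99 ÷ 0.01 = 99.
Need (1/399) × 11ⁿ ≥ 99, i.e. 11ⁿ ≥ 39501.
11⁴ = 14641 falls short of 39501 but 11⁵ = 161051 reaches it, so n = 5.

5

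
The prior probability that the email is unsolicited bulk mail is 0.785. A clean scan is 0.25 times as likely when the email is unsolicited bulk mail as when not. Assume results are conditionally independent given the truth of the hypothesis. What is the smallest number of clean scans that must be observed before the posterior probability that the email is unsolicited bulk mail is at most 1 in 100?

5

Prior odds = 0.785/0.215 = 157/43.
Likelihood ratio per clean scan = 0.25.
Target posterior odds = 0.01/0.99 = 1/99.
Require 0.25ⁿ ≤ 1/99 ÷ (157/43) = 43/15543.
0.25⁴ = 0.00390625 is still above 43/15543 but 0.25⁵ = 1/1024 is at or below it, so n = 5.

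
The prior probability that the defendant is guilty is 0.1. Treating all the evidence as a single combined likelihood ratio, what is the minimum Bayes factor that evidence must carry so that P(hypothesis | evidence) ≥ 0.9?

81

Prior odds = 0.1/0.9 = 1/9.
Target odds = 0.9/0.1 = 9.
Required Bayes factor = 9 ÷ (1/9) = 81.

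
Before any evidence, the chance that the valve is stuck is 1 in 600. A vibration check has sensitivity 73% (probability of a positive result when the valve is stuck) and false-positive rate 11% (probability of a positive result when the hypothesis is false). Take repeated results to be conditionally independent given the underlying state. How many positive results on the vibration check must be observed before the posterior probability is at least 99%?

Prior odds: (1/600) ÷ (599/600) = 1/599.
Likelihood ratio of a positive result = 0.73/0.11 = 73/11.
Target posterior odds = 0.99/0.01 = 99.
Need (1/599) × (73/11)ⁿ ≥ 99, i.e. (73/11)ⁿ ≥ 59301.
(73/11)⁵ ≈12872.1 falls short of 59301 but (73/11)⁶ ≈85424.2 reaches it, so n = 6.

6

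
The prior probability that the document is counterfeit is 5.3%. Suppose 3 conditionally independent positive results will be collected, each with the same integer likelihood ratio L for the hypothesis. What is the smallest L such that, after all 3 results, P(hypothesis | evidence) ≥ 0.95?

7

Prior odds = 0.053/0.947 = 53/947.
Target odds = 0.95/0.05 = 19.
Need L³ ≥ 19 ÷ (53/947) = 17993/53.
6³ = 216 < 17993/53 ≤ 343 = 7³, so L = 7.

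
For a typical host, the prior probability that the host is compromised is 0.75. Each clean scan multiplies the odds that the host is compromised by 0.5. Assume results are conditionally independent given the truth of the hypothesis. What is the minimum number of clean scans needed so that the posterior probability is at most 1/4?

Prior odds: 0.75 ÷ 0.25 = 3.
Likelihood ratio per clean scan = 0.5.
Target posterior odds = 0.25/0.75 = 1/3.
Need 3 × 0.5ⁿ ≤ 1/3, i.e. 0.5ⁿ ≤ 1/9.
0.5³ = 0.125 is still above 1/9 but 0.5⁴ = 0.0625 is at or below it, so n = 4.

4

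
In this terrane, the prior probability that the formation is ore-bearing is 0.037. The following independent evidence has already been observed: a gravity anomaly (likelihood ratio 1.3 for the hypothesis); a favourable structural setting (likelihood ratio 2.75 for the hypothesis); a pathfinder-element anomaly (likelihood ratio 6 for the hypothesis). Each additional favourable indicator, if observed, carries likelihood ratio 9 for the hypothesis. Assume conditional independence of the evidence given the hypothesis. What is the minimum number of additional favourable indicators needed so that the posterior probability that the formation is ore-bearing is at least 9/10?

Prior odds = 0.037/0.963 = 37/963.
Combined Bayes factor of the evidence already in hand = 1.3 × 2.75 × 6 = 21.45.
Odds after that evidence = (37/963) × 21.45 = 5291/6420.
Target odds = 0.9/0.1 = 9.
Need 9ⁿ ≥ 9 ÷ (5291/6420) = 57780/5291.
9¹ = 9 falls short of 57780/5291 but 9² = 81 reaches it, so n = 2.

2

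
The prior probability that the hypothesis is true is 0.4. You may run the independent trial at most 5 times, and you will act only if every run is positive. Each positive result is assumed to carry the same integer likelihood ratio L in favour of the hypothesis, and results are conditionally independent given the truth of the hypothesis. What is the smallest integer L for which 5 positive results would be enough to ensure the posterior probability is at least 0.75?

2

Prior odds = 0.4/0.6 = 2/3.
Target odds = 0.75/0.25 = 3.
Need L⁵ ≥ 3 ÷ (2/3) = 4.5.
1⁵ = 1 < 4.5 ≤ 32 = 2⁵, so L = 2.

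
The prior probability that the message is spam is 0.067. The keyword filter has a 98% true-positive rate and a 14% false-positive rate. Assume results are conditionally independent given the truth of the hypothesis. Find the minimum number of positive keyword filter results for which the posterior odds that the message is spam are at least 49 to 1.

4

Prior odds = 0.067/0.933 = 67/933.
Likelihood ratio of a positive result = 0.98/0.14 = 7.
Target odds = 49.
Need (67/933) × 7ⁿ ≥ 49, i.e. 7ⁿ ≥ 45717/67.
7³ = 343 falls short of 45717/67 but 7⁴ = 2401 reaches it, so n = 4.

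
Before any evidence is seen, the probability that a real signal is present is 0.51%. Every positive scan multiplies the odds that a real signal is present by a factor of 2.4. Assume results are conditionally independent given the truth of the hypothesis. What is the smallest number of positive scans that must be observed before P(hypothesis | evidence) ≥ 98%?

Prior odds = 0.0051/0.9949 = 51/9949.
Likelihood ratio per positive scan = 2.4.
Target odds: 0.98 ÷ 0.02 = 49.
Require 2.4ⁿ ≥ 49 ÷ (51/9949) = 487501/51.
2.4¹⁰ ≈6340.34 falls short of 487501/51 but 2.4¹¹ ≈15216.8 reaches it, so n = 11.

11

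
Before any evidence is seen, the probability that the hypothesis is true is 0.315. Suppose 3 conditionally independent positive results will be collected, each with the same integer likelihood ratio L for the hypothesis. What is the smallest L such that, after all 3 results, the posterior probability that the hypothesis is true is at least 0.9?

Prior odds = 0.315/0.685 = 63/137.
Target odds = 0.9/0.1 = 9.
Need L³ ≥ 9 ÷ (63/137) = 137/7.
2³ = 8 < 137/7 ≤ 27 = 3³, so L = 3.

3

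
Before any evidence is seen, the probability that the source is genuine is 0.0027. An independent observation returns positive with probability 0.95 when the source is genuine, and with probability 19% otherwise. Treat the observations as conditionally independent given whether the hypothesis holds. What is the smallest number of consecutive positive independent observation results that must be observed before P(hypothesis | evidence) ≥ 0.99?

Prior odds = 0.0027/0.9973 = 27/9973.
Likelihood ratio of a positive result = 0.95/0.19 = 5.
Target odds: 0.99 ÷ 0.01 = 99.
Need (27/9973) × 5ⁿ ≥ 99, i.e. 5ⁿ ≥ 109703/3.
5⁶ = 15625 falls short of 109703/3 but 5⁷ = 78125 reaches it, so n = 7.

7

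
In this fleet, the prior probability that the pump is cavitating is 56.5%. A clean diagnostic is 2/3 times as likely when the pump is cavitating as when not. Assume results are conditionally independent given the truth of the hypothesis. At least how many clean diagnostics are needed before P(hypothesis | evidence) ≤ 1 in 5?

Prior odds: 0.565 ÷ 0.435 = 113/87.
Likelihood ratio per clean diagnostic = 2/3.
Target odds: 0.2 ÷ 0.8 = 0.25.
Require (2/3)ⁿ ≤ 0.25 ÷ (113/87) = 87/452.
(2/3)⁴ = 16/81 is still above 87/452 but (2/3)⁵ = 32/243 is at or below it, so n = 5.

5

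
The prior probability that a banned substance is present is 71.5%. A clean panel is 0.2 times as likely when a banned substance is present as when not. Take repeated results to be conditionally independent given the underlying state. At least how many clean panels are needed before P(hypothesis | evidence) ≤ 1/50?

Prior odds: 0.715 ÷ 0.285 = 143/57.
Likelihood ratio per clean panel = 0.2.
Target odds: 0.02 ÷ 0.98 = 1/49.
Need (143/57) × 0.2ⁿ ≤ 1/49, i.e. 0.2ⁿ ≤ 57/7007.
0.2² = 0.04 is still above 57/7007 but 0.2³ = 0.008 is at or below it, so n = 3.

3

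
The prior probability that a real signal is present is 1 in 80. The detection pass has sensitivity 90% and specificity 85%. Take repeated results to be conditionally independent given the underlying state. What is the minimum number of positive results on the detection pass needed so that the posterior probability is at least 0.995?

6

Prior odds: 0.0125 ÷ 0.9875 = 1/79.
False-positive rate = 1 − 0.85 = 0.15; likelihood ratio of a positive = 0.9/0.15 = 6.
Target posterior odds = 0.995/0.005 = 199.
Need (1/79) × 6ⁿ ≥ 199, i.e. 6ⁿ ≥ 15721.
6⁵ = 7776 falls short of 15721 but 6⁶ = 46656 reaches it, so n = 6.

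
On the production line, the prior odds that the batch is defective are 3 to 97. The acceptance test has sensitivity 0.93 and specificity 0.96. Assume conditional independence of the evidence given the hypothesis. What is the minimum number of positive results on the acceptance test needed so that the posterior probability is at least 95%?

Prior odds = 3/97.
False-positive rate = 1 − 0.96 = 0.04; likelihood ratio of a positive = 0.93/0.04 = 23.25.
Target posterior odds = 0.95/0.05 = 19.
Require 23.25ⁿ ≥ 19 ÷ (3/97) = 1843/3.
23.25² = 540.5625 falls short of 1843/3 but 23.25³ = 804357/64 reaches it, so n = 3.

3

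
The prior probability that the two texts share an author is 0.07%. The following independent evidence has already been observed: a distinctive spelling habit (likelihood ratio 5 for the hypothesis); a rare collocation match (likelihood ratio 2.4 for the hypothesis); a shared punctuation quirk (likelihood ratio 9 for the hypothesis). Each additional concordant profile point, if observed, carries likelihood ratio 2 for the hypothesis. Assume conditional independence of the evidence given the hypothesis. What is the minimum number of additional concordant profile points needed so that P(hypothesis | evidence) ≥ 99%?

Prior odds = 0.0007/0.9993 = 7/9993.
Combined Bayes factor of the evidence already in hand = 5 × 2.4 × 9 = 108.
Odds after that evidence = (7/9993) × 108 = 252/3331.
Target odds = 0.99/0.01 = 99.
Need 2ⁿ ≥ 99 ÷ (252/3331) = 36641/28.
2¹⁰ = 1024 falls short of 36641/28 but 2¹¹ = 2048 reaches it, so n = 11.

11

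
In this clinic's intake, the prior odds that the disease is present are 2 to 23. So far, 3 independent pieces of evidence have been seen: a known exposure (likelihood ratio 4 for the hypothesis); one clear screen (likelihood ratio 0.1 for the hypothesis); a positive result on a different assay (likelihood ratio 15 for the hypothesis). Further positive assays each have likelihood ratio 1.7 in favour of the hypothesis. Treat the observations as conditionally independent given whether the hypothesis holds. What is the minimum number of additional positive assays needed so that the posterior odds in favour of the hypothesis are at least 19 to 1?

7

Prior odds = 2/23.
Combined Bayes factor of the evidence already in hand = 4 × 0.1 × 15 = 6.
Odds after that evidence = (2/23) × 6 = 12/23.
Target odds = 19.
Need 1.7ⁿ ≥ 19 ÷ (12/23) = 437/12.
1.7⁶ = 24137569/1000000 falls short of 437/12 but 1.7⁷ = 410338673/10000000 reaches it, so n = 7.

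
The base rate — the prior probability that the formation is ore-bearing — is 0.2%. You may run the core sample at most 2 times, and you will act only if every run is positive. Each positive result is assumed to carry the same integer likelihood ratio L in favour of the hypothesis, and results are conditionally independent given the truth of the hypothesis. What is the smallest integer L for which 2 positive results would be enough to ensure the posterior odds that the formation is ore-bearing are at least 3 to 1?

39

Prior odds = 0.002/0.998 = 1/499.
Target odds = 3.
Need L² ≥ 3 ÷ (1/499) = 1497.
38² = 1444 < 1497 ≤ 1521 = 39², so L = 39.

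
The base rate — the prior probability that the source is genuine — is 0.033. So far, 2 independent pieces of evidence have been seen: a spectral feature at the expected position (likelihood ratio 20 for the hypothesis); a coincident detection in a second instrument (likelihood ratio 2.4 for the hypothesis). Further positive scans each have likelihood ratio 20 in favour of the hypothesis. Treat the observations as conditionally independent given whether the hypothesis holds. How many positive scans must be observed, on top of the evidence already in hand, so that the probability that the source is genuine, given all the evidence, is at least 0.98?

Prior odds = 0.033/0.967 = 33/967.
Combined Bayes factor of the evidence already in hand = 20 × 2.4 = 48.
Odds after that evidence = (33/967) × 48 = 1584/967.
Target odds = 0.98/0.02 = 49.
Need 20ⁿ ≥ 49 ÷ (1584/967) = 47383/1584.
20¹ = 20 falls short of 47383/1584 but 20² = 400 reaches it, so n = 2.

2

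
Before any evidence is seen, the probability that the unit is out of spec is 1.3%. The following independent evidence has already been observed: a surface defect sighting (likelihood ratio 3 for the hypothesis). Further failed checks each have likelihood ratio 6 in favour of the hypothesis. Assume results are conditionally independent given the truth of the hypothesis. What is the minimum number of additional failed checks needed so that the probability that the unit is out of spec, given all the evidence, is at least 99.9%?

6

Prior odds = 0.013/0.987 = 13/987.
Bayes factor of the evidence already in hand = 3.
Odds after that evidence = (13/987) × 3 = 13/329.
Target odds = 0.999/0.001 = 999.
Need 6ⁿ ≥ 999 ÷ (13/329) = 328671/13.
6⁵ = 7776 falls short of 328671/13 but 6⁶ = 46656 reaches it, so n = 6.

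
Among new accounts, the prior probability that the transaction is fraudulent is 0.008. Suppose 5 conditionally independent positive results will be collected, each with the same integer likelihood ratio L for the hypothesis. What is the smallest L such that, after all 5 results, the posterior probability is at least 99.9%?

11

Prior odds = 0.008/0.992 = 1/124.
Target odds = 0.999/0.001 = 999.
Need L⁵ ≥ 999 ÷ (1/124) = 123876.
10⁵ = 100000 < 123876 ≤ 161051 = 11⁵, so L = 11.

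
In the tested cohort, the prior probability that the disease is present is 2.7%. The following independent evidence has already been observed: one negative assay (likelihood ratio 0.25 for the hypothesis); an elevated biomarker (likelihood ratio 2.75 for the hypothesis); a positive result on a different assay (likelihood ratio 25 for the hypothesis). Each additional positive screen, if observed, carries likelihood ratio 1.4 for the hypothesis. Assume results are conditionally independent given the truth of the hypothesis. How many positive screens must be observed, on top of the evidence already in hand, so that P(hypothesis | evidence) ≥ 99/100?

16

Prior odds = 0.027/0.973 = 27/973.
Combined Bayes factor of the evidence already in hand = 0.25 × 2.75 × 25 = 17.1875.
Odds after that evidence = (27/973) × 17.1875 = 7425/15568.
Target odds = 0.99/0.01 = 99.
Need 1.4ⁿ ≥ 99 ÷ (7425/15568) = 15568/75.
1.4¹⁵ ≈155.568 falls short of 15568/75 but 1.4¹⁶ ≈217.795 reaches it, so n = 16.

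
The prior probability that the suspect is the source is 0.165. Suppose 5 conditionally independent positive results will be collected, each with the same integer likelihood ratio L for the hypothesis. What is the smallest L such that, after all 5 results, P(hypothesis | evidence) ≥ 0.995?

4

Prior odds = 0.165/0.835 = 33/167.
Target odds = 0.995/0.005 = 199.
Need L⁵ ≥ 199 ÷ (33/167) = 33233/33.
3⁵ = 243 < 33233/33 ≤ 1024 = 4⁵, so L = 4.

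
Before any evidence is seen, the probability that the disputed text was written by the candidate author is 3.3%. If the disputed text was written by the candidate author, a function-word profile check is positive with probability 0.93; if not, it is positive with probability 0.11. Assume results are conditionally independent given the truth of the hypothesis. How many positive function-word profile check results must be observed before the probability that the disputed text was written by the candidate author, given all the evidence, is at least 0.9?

Prior odds = 0.033/0.967 = 33/967.
Likelihood ratio of a positive = 0.93/0.11 = 93/11.
Target posterior odds = 0.9/0.1 = 9.
Need (33/967) × (93/11)ⁿ ≥ 9, i.e. (93/11)ⁿ ≥ 2901/11.
(93/11)² = 8649/121 falls short of 2901/11 but (93/11)³ = 804357/1331 reaches it, so n = 3.

3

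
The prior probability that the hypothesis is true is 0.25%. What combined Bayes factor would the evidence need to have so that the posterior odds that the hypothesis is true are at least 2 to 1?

798

Prior odds = 0.0025/0.9975 = 1/399.
Target odds = 2.
Required Bayes factor = 2 ÷ (1/399) = 798.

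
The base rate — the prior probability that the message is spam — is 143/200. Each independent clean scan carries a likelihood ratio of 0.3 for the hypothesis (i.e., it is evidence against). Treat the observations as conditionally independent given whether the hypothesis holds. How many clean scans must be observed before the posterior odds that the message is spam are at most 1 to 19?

4

Prior odds: 0.715 ÷ 0.285 = 143/57.
Likelihood ratio per clean scan = 0.3.
Target odds = 1/19.
Need (143/57) × 0.3ⁿ ≤ 1/19, i.e. 0.3ⁿ ≤ 3/143.
0.3³ = 0.027 is still above 3/143 but 0.3⁴ = 0.0081 is at or below it, so n = 4.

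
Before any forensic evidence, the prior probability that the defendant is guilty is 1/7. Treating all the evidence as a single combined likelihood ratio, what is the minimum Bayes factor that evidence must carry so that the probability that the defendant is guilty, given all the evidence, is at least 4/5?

24

Prior odds = (1/7)/(6/7) = 1/6.
Target odds = 0.8/0.2 = 4.
Required Bayes factor = 4 ÷ (1/6) = 24.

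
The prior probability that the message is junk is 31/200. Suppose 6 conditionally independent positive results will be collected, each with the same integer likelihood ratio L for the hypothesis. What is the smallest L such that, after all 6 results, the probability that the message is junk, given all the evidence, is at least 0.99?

3

Prior odds = 0.155/0.845 = 31/169.
Target odds = 0.99/0.01 = 99.
Need L⁶ ≥ 99 ÷ (31/169) = 16731/31.
2⁶ = 64 < 16731/31 ≤ 729 = 3⁶, so L = 3.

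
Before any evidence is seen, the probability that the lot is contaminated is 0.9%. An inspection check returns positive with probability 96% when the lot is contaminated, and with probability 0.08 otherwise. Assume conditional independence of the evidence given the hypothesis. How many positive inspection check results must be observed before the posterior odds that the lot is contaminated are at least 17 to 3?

Prior odds: 0.009 ÷ 0.991 = 9/991.
Likelihood ratio of a positive result = 0.96/0.08 = 12.
Target odds = 17/3.
Need (9/991) × 12ⁿ ≥ 17/3, i.e. 12ⁿ ≥ 16847/27.
12² = 144 falls short of 16847/27 but 12³ = 1728 reaches it, so n = 3.

3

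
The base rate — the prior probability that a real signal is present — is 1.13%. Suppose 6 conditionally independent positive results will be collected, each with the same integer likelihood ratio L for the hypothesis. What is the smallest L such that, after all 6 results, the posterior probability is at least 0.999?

7

Prior odds = 0.0113/0.9887 = 113/9887.
Target odds = 0.999/0.001 = 999.
Need L⁶ ≥ 999 ÷ (113/9887) = 9877113/113.
6⁶ = 46656 < 9877113/113 ≤ 117649 = 7⁶, so L = 7.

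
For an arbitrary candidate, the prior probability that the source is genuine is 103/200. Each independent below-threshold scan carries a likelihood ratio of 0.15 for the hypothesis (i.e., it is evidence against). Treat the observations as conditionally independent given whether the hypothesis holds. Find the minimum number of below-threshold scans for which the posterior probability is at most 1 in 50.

3

Prior odds = 0.515/0.485 = 103/97.
Likelihood ratio per below-threshold scan = 0.15.
Target odds: 0.02 ÷ 0.98 = 1/49.
Need (103/97) × 0.15ⁿ ≤ 1/49, i.e. 0.15ⁿ ≤ 97/5047.
0.15² = 0.0225 is still above 97/5047 but 0.15³ = 0.003375 is at or below it, so n = 3.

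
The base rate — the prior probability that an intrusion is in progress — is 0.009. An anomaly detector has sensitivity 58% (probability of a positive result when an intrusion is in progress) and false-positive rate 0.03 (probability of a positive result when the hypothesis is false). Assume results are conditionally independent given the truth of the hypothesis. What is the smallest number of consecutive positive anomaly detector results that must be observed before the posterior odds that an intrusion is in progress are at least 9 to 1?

3

Prior odds: 0.009 ÷ 0.991 = 9/991.
Likelihood ratio of a positive result = 0.58/0.03 = 58/3.
Target odds = 9.
Require (58/3)ⁿ ≥ 9 ÷ (9/991) = 991.
(58/3)² = 3364/9 falls short of 991 but (58/3)³ = 195112/27 reaches it, so n = 3.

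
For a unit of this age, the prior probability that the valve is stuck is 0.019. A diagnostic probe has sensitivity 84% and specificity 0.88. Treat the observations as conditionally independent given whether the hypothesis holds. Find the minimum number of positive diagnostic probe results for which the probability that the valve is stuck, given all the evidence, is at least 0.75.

Prior odds = 0.019/0.981 = 19/981.
False-positive rate = 1 − 0.88 = 0.12; likelihood ratio of a positive = 0.84/0.12 = 7.
Target odds: 0.75 ÷ 0.25 = 3.
Need (19/981) × 7ⁿ ≥ 3, i.e. 7ⁿ ≥ 2943/19.
7² = 49 falls short of 2943/19 but 7³ = 343 reaches it, so n = 3.

3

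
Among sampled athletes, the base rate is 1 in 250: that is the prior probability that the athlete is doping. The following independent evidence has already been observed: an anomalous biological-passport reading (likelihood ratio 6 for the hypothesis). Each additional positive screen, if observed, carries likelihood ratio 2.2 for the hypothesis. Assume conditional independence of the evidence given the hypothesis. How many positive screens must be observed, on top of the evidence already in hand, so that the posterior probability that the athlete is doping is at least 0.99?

Prior odds = 0.004/0.996 = 1/249.
Bayes factor of the evidence already in hand = 6.
Odds after that evidence = (1/249) × 6 = 2/83.
Target odds = 0.99/0.01 = 99.
Need 2.2ⁿ ≥ 99 ÷ (2/83) = 4108.5.
2.2¹⁰ ≈2655.99 falls short of 4108.5 but 2.2¹¹ ≈5843.18 reaches it, so n = 11.

11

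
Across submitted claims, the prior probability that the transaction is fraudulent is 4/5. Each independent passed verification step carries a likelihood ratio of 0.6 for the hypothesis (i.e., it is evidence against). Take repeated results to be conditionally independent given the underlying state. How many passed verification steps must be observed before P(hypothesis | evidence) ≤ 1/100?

12

Prior odds: 0.8 ÷ 0.2 = 4.
Likelihood ratio per passed verification step = 0.6.
Target posterior odds = 0.01/0.99 = 1/99.
Need 4 × 0.6ⁿ ≤ 1/99, i.e. 0.6ⁿ ≤ 1/396.
0.6¹¹ = 177147/48828125 is still above 1/396 but 0.6¹² = 531441/244140625 is at or below it, so n = 12.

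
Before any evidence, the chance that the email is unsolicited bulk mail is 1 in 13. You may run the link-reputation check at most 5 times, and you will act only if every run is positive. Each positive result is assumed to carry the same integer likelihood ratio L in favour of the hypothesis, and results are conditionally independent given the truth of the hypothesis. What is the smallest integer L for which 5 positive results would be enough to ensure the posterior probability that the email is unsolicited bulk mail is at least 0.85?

Prior odds = (1/13)/(12/13) = 1/12.
Target odds = 0.85/0.15 = 17/3.
Need L⁵ ≥ 17/3 ÷ (1/12) = 68.
2⁵ = 32 < 68 ≤ 243 = 3⁵, so L = 3.

3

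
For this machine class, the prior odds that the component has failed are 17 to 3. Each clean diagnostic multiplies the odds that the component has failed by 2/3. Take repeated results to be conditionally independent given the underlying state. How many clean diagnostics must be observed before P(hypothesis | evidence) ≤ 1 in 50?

Prior odds = 17/3.
Likelihood ratio per clean diagnostic = 2/3.
Target posterior odds = 0.02/0.98 = 1/49.
Require (2/3)ⁿ ≤ 1/49 ÷ (17/3) = 3/833.
(2/3)¹³ = 8192/1594323 is still above 3/833 but (2/3)¹⁴ = 16384/4782969 is at or below it, so n = 14.

14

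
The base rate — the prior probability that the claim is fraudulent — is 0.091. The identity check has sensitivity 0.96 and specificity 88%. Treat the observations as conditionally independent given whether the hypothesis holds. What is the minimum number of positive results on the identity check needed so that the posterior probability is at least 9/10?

Prior odds = 0.091/0.909 = 91/909.
False-positive rate = 1 − 0.88 = 0.12; likelihood ratio of a positive = 0.96/0.12 = 8.
Target odds: 0.9 ÷ 0.1 = 9.
Need (91/909) × 8ⁿ ≥ 9, i.e. 8ⁿ ≥ 8181/91.
8² = 64 falls short of 8181/91 but 8³ = 512 reaches it, so n = 3.

3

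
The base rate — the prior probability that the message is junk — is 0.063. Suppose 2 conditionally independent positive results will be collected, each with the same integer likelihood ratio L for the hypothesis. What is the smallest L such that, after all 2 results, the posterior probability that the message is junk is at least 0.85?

Prior odds = 0.063/0.937 = 63/937.
Target odds = 0.85/0.15 = 17/3.
Need L² ≥ 17/3 ÷ (63/937) = 15929/189.
9² = 81 < 15929/189 ≤ 100 = 10², so L = 10.

10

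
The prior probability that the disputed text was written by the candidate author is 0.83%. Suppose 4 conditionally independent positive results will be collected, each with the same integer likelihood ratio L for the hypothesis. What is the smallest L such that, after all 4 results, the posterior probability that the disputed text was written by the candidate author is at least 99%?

Prior odds = 0.0083/0.9917 = 83/9917.
Target odds = 0.99/0.01 = 99.
Need L⁴ ≥ 99 ÷ (83/9917) = 981783/83.
10⁴ = 10000 < 981783/83 ≤ 14641 = 11⁴, so L = 11.

11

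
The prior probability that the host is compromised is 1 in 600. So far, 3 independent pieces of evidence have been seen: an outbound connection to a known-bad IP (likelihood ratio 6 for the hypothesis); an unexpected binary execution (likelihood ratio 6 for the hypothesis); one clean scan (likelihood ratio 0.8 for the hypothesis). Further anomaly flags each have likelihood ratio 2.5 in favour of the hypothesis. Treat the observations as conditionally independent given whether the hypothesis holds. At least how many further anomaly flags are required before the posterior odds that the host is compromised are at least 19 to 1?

7

Prior odds = (1/600)/(599/600) = 1/599.
Combined Bayes factor of the evidence already in hand = 6 × 6 × 0.8 = 28.8.
Odds after that evidence = (1/599) × 28.8 = 144/2995.
Target odds = 19.
Need 2.5ⁿ ≥ 19 ÷ (144/2995) = 56905/144.
2.5⁶ = 244.140625 falls short of 56905/144 but 2.5⁷ = 610.3515625 reaches it, so n = 7.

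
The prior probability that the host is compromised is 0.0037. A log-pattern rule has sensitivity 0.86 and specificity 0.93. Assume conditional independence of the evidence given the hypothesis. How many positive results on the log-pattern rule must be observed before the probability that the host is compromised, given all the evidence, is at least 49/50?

4

Prior odds = 0.0037/0.9963 = 37/9963.
False-positive rate = 1 − 0.93 = 0.07; likelihood ratio of a positive = 0.86/0.07 = 86/7.
Target odds: 0.98 ÷ 0.02 = 49.
Need (37/9963) × (86/7)ⁿ ≥ 49, i.e. (86/7)ⁿ ≥ 488187/37.
(86/7)³ = 636056/343 falls short of 488187/37 but (86/7)⁴ = 54700816/2401 reaches it, so n = 4.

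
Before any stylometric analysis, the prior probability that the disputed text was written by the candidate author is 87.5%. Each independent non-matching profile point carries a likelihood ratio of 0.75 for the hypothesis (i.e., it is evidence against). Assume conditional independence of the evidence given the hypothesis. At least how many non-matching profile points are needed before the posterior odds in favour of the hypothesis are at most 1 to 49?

Prior odds: 0.875 ÷ 0.125 = 7.
Likelihood ratio per non-matching profile point = 0.75.
Target odds = 1/49.
Need 7 × 0.75ⁿ ≤ 1/49, i.e. 0.75ⁿ ≤ 1/343.
0.75²⁰ ≈0.00317121 is still above 1/343 but 0.75²¹ ≈0.00237841 is at or below it, so n = 21.

21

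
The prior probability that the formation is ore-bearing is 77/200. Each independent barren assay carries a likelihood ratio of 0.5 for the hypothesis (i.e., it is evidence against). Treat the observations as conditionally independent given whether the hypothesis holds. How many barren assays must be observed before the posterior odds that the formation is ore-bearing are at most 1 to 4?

2

Prior odds = 0.385/0.615 = 77/123.
Likelihood ratio per barren assay = 0.5.
Target odds = 0.25.
Require 0.5ⁿ ≤ 0.25 ÷ (77/123) = 123/308.
0.5¹ = 0.5 is still above 123/308 but 0.5² = 0.25 is at or below it, so n = 2.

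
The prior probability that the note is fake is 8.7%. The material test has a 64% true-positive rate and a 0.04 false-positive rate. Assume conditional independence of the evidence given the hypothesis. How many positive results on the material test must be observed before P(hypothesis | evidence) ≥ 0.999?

Prior odds = 0.087/0.913 = 87/913.
Likelihood ratio of a positive result = 0.64/0.04 = 16.
Target posterior odds = 0.999/0.001 = 999.
Need (87/913) × 16ⁿ ≥ 999, i.e. 16ⁿ ≥ 304029/29.
16³ = 4096 falls short of 304029/29 but 16⁴ = 65536 reaches it, so n = 4.

4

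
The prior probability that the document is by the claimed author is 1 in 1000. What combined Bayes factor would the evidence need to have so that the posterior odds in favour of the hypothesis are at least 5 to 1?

Prior odds = 0.001/0.999 = 1/999.
Target odds = 5.
Required Bayes factor = 5 ÷ (1/999) = 4995.

4995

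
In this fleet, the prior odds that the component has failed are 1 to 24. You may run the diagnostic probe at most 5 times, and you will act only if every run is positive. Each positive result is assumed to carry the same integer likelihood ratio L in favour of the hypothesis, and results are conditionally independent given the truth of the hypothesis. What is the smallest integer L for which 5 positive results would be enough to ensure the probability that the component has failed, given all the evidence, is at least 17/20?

Prior odds = 1/24.
Target odds = 0.85/0.15 = 17/3.
Need L⁵ ≥ 17/3 ÷ (1/24) = 136.
2⁵ = 32 < 136 ≤ 243 = 3⁵, so L = 3.

3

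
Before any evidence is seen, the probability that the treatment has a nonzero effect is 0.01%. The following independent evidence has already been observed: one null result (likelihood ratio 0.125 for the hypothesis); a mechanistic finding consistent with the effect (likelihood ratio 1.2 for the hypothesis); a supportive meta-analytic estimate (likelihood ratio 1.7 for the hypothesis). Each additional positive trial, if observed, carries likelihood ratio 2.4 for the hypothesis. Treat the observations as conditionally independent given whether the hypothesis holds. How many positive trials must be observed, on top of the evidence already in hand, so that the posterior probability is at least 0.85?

15

Prior odds = 0.0001/0.9999 = 1/9999.
Combined Bayes factor of the evidence already in hand = 0.125 × 1.2 × 1.7 = 0.255.
Odds after that evidence = (1/9999) × 0.255 = 17/666600.
Target odds = 0.85/0.15 = 17/3.
Need 2.4ⁿ ≥ 17/3 ÷ (17/666600) = 222200.
2.4¹⁴ ≈210357 falls short of 222200 but 2.4¹⁵ ≈504857 reaches it, so n = 15.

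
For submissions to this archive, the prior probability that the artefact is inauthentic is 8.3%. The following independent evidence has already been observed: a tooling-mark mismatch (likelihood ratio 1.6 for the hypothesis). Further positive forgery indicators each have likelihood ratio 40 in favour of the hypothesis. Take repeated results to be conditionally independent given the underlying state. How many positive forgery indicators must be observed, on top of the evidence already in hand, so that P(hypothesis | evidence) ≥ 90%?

Prior odds = 0.083/0.917 = 83/917.
Bayes factor of the evidence already in hand = 1.6.
Odds after that evidence = (83/917) × 1.6 = 664/4585.
Target odds = 0.9/0.1 = 9.
Need 40ⁿ ≥ 9 ÷ (664/4585) = 41265/664.
40¹ = 40 falls short of 41265/664 but 40² = 1600 reaches it, so n = 2.

2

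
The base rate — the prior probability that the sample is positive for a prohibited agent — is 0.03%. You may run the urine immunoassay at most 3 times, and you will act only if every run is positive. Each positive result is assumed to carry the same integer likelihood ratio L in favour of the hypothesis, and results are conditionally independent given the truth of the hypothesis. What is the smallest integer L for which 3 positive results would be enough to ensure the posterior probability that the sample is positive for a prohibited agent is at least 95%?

Prior odds = 0.0003/0.9997 = 3/9997.
Target odds = 0.95/0.05 = 19.
Need L³ ≥ 19 ÷ (3/9997) = 189943/3.
39³ = 59319 < 189943/3 ≤ 64000 = 40³, so L = 40.

40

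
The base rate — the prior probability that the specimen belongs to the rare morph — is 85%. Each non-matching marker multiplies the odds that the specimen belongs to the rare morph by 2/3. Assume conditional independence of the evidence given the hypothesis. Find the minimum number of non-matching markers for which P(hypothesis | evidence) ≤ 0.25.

7

Prior odds: 0.85 ÷ 0.15 = 17/3.
Likelihood ratio per non-matching marker = 2/3.
Target posterior odds = 0.25/0.75 = 1/3.
Need (17/3) × (2/3)ⁿ ≤ 1/3, i.e. (2/3)ⁿ ≤ 1/17.
(2/3)⁶ = 64/729 is still above 1/17 but (2/3)⁷ = 128/2187 is at or below it, so n = 7.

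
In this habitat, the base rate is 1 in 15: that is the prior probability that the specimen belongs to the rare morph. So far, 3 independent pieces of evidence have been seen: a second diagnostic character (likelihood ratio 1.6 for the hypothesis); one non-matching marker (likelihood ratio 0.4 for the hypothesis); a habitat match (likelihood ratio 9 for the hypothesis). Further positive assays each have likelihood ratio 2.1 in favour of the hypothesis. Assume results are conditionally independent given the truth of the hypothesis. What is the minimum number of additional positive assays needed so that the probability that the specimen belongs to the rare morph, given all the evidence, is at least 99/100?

Prior odds = (1/15)/(14/15) = 1/14.
Combined Bayes factor of the evidence already in hand = 1.6 × 0.4 × 9 = 5.76.
Odds after that evidence = (1/14) × 5.76 = 72/175.
Target odds = 0.99/0.01 = 99.
Need 2.1ⁿ ≥ 99 ÷ (72/175) = 240.625.
2.1⁷ ≈180.109 falls short of 240.625 but 2.1⁸ ≈378.229 reaches it, so n = 8.

8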